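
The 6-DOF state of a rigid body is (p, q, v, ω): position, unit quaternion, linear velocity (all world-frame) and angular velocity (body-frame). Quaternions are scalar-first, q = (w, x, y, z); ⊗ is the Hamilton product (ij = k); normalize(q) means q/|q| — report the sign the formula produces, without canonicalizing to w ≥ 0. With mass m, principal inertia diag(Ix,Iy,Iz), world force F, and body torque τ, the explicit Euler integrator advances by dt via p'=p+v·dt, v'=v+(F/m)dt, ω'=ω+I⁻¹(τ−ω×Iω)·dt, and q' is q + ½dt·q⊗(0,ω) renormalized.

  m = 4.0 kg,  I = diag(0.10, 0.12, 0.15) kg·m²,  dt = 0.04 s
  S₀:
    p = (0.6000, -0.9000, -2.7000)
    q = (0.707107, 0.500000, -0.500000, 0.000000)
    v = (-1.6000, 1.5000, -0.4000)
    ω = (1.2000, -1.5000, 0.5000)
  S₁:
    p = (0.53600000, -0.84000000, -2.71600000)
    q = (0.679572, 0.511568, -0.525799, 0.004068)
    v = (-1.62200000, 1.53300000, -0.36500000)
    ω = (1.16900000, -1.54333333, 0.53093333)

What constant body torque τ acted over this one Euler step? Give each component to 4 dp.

Δω = ω₁−ω₀ = (-0.03100000, -0.04333333, 0.03093333)
precession coupling = (-0.0225, -0.0300, -0.0360)
τ = I·(Δω/dt) + ω₀×(Iω₀) = (-0.1000, -0.1600, 0.0800)

τ = (-0.1000, -0.1600, 0.0800)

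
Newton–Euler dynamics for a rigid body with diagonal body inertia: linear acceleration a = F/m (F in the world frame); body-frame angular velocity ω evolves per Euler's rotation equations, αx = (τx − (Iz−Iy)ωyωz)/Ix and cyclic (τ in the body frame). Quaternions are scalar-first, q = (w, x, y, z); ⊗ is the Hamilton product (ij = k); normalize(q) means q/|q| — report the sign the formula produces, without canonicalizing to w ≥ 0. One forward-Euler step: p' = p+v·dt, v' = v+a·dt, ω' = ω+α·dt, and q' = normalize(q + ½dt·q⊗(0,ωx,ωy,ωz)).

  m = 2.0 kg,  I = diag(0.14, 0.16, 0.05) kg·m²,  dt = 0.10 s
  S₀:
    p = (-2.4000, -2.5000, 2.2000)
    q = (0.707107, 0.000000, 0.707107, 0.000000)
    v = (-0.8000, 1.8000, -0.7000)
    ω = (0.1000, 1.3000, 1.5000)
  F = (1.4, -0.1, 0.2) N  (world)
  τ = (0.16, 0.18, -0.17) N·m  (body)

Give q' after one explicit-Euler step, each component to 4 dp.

2q̇ = q⊗(0,ω) = (-0.9192391, 1.1313712, 0.9192391, 0.9899498)
q' = normalize(q + ½dt·q⊗(0,ω)) = (0.6579, 0.0563, 0.7494, 0.0493)

q' = (0.6579, 0.0563, 0.7494, 0.0493)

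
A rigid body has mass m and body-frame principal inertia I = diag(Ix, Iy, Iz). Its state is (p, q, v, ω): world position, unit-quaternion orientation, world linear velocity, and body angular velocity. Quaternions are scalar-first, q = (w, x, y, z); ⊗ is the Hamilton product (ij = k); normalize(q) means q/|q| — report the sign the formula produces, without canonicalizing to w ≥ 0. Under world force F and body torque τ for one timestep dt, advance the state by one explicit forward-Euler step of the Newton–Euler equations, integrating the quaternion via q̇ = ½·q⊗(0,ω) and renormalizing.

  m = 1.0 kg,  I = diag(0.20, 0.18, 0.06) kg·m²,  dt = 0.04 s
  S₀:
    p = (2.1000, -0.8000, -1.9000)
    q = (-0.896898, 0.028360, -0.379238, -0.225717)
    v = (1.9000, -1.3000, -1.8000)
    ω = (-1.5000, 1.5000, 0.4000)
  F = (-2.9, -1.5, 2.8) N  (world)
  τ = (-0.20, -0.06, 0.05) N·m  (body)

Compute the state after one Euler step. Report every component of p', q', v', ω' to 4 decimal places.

p' = (2.1760, -0.8520, -1.9720)
q' = (-0.8820, 0.0589, -0.3992, -0.2432)
v' = (1.7840, -1.3600, -1.6880)
ω' = (-1.5256, 1.5053, 0.4033)

p' = p + v·dt = (2.1760, -0.8520, -1.9720)
new velocity v' = (1.7840, -1.3600, -1.6880)
ω×(Iω) gyroscopic = (-0.0720, -0.0840, 0.0450)
α = I⁻¹(τ − ω×Iω) = (-0.6400, 0.1333, 0.0833)
ω + α·dt = (-1.5256, 1.5053, 0.4033)
2q̇ = q⊗(0,ω) = (0.7016838, 1.5322273, -1.0181155, -0.8850762)
q' = normalize(q + ½dt·q⊗(0,ω)) = (-0.8820, 0.0589, -0.3992, -0.2432)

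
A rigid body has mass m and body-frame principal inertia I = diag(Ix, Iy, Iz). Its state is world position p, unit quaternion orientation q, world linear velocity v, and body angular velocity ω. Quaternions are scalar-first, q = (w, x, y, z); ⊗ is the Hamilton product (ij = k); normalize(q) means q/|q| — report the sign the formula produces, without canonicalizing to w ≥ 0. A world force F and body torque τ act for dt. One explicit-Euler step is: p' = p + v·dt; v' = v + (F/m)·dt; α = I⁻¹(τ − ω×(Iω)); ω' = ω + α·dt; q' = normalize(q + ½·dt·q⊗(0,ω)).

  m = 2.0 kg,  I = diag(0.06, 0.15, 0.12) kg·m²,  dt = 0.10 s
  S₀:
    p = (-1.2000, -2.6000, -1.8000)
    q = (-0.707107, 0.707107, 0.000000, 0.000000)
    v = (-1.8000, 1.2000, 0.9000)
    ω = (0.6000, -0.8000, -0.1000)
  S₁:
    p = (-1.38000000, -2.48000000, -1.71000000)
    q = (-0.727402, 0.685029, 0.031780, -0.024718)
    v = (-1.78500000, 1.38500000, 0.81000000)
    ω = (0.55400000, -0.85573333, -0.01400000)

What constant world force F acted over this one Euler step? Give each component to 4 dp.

velocity change Δv = (0.01500000, 0.18500000, -0.09000000)
applied force F = (0.3000, 3.7000, -1.8000)

F = (0.3000, 3.7000, -1.8000)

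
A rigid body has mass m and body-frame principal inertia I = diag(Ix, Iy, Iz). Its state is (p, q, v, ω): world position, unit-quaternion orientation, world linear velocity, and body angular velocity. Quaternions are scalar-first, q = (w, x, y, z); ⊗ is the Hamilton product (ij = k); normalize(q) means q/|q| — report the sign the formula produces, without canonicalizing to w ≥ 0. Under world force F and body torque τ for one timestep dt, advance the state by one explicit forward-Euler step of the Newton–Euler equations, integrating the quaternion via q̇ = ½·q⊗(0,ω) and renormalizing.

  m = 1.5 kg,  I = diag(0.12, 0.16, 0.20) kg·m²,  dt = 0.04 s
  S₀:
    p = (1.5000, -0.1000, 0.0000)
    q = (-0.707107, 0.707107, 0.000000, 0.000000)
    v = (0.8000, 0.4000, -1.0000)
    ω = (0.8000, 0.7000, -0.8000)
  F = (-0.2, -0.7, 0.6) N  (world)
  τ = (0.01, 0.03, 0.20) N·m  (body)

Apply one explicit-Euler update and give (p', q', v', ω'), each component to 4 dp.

a = (-0.1333, -0.4667, 0.4000)
p + v·dt = (1.5320, -0.0840, -0.0400)
new velocity v' = (0.7947, 0.3813, -0.9840)
ω×(Iω) gyroscopic = (-0.0224, 0.0512, 0.0224)
α = I⁻¹(τ − ω×Iω) = (0.2700, -0.1325, 0.8880)
ω + α·dt = (0.8108, 0.6947, -0.7645)
Hamilton product q⊗(0,ω) = (-0.5656856, -0.5656856, 0.0707107, 1.0606605)
q' = normalize(q + ½dt·q⊗(0,ω)) = (-0.7182, 0.6955, 0.0014, 0.0212)

p' = (1.5320, -0.0840, -0.0400)
q' = (-0.7182, 0.6955, 0.0014, 0.0212)
v' = (0.7947, 0.3813, -0.9840)
ω' = (0.8108, 0.6947, -0.7645)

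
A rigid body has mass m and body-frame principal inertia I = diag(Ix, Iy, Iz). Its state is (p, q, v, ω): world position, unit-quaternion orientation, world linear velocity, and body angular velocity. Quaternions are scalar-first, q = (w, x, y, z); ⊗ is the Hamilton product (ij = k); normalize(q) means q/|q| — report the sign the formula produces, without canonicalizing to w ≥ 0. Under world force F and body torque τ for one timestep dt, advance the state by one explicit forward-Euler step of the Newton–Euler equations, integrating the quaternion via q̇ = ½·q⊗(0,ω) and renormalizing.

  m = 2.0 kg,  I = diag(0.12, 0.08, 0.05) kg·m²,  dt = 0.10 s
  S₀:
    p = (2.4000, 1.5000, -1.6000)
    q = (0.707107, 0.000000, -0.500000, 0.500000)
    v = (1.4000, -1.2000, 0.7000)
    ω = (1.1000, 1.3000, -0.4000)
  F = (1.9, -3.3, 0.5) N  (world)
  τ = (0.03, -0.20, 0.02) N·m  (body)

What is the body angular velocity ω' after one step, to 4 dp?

ω' = (1.1120, 1.0885, -0.2456)

gyro term ω×Iω = (0.0156, -0.0308, -0.0572)
(τ − ω×Iω)/I = (0.1200, -2.1150, 1.5440)
new body rate ω' = (1.1120, 1.0885, -0.2456)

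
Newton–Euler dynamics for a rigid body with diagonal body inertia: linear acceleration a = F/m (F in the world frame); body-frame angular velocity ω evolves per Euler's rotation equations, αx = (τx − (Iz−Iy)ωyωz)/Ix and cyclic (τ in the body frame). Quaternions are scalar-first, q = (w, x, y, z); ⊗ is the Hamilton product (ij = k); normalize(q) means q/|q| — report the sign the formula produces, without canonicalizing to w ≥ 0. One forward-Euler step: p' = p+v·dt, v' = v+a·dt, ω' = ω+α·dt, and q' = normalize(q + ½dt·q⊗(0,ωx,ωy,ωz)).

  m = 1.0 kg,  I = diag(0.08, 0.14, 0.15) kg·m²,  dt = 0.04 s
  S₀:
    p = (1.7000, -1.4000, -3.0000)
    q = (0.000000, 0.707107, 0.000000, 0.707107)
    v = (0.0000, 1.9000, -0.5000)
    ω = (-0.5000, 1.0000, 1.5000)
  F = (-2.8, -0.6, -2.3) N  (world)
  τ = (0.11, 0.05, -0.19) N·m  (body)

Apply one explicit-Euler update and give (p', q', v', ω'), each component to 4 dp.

ω×(Iω) gyroscopic = (0.0150, 0.0525, -0.0300)
(τ − ω×Iω)/I = (1.1875, -0.0179, -1.0667)
new body rate ω' = (-0.4525, 0.9993, 1.4573)
q⊗(0,ω) = (-0.7071070, -0.7071070, -1.4142140, 0.7071070)
q + ½dt·q⊗(0,ω), renormalized = (-0.0141, 0.6925, -0.0283, 0.7207)
new position p' = (1.7000, -1.3240, -3.0200)
v' = v + a·dt = (-0.1120, 1.8760, -0.5920)

p' = (1.7000, -1.3240, -3.0200)
q' = (-0.0141, 0.6925, -0.0283, 0.7207)
v' = (-0.1120, 1.8760, -0.5920)
ω' = (-0.4525, 0.9993, 1.4573)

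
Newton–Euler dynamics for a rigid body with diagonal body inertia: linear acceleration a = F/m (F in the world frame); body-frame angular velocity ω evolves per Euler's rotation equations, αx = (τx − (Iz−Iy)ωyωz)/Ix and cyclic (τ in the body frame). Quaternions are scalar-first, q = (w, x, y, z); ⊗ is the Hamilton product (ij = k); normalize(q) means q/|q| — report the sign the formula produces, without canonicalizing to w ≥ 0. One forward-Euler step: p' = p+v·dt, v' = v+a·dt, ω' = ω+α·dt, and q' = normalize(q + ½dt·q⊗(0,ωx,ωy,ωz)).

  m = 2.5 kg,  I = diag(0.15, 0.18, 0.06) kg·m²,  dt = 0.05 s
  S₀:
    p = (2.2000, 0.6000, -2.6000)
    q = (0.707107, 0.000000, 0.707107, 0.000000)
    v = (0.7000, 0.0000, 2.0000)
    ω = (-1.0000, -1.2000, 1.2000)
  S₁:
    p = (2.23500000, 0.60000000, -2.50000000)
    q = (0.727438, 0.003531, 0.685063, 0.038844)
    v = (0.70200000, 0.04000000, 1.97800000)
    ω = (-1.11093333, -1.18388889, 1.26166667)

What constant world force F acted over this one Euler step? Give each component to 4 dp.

F = (0.1000, 2.0000, -1.1000)

v₁ − v₀ = (0.00200000, 0.04000000, -0.02200000)
F = m·Δv/dt = (0.1000, 2.0000, -1.1000)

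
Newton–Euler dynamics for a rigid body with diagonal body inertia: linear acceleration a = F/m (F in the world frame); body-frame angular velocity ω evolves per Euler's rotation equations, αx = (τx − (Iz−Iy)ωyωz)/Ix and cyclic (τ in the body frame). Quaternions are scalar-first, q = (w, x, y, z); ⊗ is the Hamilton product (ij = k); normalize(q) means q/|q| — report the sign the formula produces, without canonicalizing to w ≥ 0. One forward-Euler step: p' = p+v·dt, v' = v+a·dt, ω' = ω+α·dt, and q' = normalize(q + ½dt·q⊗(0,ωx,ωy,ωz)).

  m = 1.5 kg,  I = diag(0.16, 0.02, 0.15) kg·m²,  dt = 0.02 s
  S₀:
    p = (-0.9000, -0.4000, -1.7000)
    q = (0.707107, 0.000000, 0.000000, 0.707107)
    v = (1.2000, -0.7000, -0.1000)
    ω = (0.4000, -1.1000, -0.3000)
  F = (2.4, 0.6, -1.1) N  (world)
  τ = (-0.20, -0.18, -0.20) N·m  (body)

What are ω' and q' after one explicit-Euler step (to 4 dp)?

α = I⁻¹(τ − ω×Iω) = (-1.5181, -8.9400, -1.7440)
new body rate ω' = (0.3696, -1.2788, -0.3349)
q⊗(0,ω) = (0.2121321, 1.0606605, -0.4949749, -0.2121321)
q + ½dt·q⊗(0,ω), renormalized = (0.7092, 0.0106, -0.0049, 0.7049)

ω' = (0.3696, -1.2788, -0.3349)
q' = (0.7092, 0.0106, -0.0049, 0.7049)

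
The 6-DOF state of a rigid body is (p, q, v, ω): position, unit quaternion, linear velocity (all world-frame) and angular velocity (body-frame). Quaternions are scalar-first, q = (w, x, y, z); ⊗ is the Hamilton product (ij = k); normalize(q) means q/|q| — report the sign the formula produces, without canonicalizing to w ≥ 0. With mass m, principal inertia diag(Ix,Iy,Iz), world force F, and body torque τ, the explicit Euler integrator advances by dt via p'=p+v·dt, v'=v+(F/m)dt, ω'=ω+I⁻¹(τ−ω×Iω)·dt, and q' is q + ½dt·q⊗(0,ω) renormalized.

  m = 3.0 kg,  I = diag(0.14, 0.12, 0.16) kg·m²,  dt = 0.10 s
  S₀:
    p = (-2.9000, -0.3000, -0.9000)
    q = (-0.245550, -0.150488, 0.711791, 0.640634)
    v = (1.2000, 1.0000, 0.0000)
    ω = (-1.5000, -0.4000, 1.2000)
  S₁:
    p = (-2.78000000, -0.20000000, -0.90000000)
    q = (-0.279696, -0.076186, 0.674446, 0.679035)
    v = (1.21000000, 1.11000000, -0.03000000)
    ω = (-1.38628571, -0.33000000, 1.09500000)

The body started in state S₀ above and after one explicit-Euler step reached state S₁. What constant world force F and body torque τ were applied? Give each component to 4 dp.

v₁ − v₀ = (0.01000000, 0.11000000, -0.03000000)
applied force F = (0.3000, 3.3000, -0.9000)
Δω = ω₁−ω₀ = (0.11371429, 0.07000000, -0.10500000)
gyro term ω₀×Iω₀ = (-0.0192, 0.0360, -0.0120)
τ = I·(Δω/dt) + ω₀×(Iω₀) = (0.1400, 0.1200, -0.1800)

F = (0.3000, 3.3000, -0.9000)
τ = (0.1400, 0.1200, -0.1800)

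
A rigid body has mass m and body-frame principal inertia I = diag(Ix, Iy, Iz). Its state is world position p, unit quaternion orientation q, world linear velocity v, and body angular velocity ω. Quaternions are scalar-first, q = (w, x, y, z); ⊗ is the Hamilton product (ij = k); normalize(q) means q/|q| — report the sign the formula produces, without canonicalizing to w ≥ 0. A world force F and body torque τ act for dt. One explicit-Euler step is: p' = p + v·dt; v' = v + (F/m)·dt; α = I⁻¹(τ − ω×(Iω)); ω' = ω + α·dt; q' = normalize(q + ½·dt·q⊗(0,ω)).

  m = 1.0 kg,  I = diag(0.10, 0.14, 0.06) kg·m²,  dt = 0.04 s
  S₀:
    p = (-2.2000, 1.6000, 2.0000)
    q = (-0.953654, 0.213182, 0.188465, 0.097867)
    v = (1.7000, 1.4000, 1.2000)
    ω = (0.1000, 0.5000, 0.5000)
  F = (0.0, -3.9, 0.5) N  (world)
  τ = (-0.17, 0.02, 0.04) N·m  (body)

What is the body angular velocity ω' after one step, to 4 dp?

α = I⁻¹(τ − ω×Iω) = (-1.5000, 0.1286, 0.6333)
ω' = ω + α·dt = (0.0400, 0.5051, 0.5253)

ω' = (0.0400, 0.5051, 0.5253)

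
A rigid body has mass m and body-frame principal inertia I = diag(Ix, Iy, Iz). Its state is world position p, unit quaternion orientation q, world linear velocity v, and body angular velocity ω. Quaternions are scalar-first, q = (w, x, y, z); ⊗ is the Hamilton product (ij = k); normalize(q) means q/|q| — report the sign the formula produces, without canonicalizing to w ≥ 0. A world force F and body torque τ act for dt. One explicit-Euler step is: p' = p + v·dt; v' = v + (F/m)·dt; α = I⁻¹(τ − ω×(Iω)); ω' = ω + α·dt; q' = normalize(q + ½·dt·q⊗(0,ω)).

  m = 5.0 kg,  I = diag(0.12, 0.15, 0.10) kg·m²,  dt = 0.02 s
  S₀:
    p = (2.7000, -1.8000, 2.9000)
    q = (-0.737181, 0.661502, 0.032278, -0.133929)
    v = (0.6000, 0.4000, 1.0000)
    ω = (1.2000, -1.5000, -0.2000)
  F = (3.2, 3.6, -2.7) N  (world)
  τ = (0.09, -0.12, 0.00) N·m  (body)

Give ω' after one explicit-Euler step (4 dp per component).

ω' = (1.2175, -1.5154, -0.1892)

precession coupling ω×(Iω) = (-0.0150, -0.0048, -0.0540)
(τ − ω×Iω)/I = (0.8750, -0.7680, 0.5400)
new body rate ω' = (1.2175, -1.5154, -0.1892)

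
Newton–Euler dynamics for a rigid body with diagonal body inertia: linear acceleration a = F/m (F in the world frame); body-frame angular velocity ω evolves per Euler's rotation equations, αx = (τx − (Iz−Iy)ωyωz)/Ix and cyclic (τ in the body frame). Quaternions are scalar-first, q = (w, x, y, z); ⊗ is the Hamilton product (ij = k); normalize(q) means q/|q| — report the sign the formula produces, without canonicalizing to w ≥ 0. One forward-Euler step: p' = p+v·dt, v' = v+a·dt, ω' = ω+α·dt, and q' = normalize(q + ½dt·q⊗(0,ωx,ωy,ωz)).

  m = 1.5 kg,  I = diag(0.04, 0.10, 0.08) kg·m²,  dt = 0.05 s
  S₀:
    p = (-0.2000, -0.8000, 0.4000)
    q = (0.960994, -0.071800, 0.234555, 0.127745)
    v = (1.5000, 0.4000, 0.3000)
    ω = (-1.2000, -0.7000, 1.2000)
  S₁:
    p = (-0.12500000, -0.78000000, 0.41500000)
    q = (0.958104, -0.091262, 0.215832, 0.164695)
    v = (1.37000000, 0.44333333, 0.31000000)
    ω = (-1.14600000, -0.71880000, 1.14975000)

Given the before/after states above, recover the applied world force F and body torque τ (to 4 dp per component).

ω₁ − ω₀ = (0.05400000, -0.01880000, -0.05025000)
I·α + gyro = (0.0600, 0.0200, -0.0300)
v₁ − v₀ = (-0.13000000, 0.04333333, 0.01000000)
m·(v₁−v₀)/dt = (-3.9000, 1.3000, 0.3000)

F = (-3.9000, 1.3000, 0.3000)
τ = (0.0600, 0.0200, -0.0300)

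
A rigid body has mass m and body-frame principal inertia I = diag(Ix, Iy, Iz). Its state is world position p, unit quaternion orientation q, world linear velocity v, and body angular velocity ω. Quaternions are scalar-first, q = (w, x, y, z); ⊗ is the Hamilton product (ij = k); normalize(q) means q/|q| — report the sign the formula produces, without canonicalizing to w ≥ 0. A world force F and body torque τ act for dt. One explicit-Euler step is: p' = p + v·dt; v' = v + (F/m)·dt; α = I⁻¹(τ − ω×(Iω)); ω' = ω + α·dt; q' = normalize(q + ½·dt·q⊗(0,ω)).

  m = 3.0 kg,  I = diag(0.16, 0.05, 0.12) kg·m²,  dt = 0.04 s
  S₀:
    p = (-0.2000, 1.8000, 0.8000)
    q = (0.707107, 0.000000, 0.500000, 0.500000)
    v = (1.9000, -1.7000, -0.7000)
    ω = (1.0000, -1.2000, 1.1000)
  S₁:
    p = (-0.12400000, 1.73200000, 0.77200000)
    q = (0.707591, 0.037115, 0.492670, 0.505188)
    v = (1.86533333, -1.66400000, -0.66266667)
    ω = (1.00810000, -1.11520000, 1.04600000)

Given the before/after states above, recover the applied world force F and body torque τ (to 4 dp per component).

Δv = v₁−v₀ = (-0.03466667, 0.03600000, 0.03733333)
applied force F = (-2.6000, 2.7000, 2.8000)
ω₁ − ω₀ = (0.00810000, 0.08480000, -0.05400000)
gyro term ω₀×Iω₀ = (-0.0924, 0.0440, 0.1320)
applied torque τ = (-0.0600, 0.1500, -0.0300)

F = (-2.6000, 2.7000, 2.8000)
τ = (-0.0600, 0.1500, -0.0300)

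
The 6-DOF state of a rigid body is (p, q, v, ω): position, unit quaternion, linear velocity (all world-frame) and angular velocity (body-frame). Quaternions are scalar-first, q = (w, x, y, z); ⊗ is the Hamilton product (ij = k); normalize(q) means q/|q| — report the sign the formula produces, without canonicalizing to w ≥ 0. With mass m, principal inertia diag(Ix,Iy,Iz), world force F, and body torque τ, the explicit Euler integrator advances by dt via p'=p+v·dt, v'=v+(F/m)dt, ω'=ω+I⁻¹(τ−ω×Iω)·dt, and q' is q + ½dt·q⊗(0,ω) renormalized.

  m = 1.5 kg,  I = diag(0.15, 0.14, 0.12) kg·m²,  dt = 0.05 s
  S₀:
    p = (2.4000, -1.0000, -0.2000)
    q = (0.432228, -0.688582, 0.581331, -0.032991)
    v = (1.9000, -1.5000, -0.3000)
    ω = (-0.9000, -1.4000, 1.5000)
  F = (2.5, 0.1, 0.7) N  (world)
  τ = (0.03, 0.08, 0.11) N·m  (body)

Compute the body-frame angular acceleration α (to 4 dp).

gyro term ω×Iω = (0.0420, -0.0405, -0.0126)
α = I⁻¹(τ − ω×Iω) = (-0.0800, 0.8607, 1.0217)

α = (-0.0800, 0.8607, 1.0217)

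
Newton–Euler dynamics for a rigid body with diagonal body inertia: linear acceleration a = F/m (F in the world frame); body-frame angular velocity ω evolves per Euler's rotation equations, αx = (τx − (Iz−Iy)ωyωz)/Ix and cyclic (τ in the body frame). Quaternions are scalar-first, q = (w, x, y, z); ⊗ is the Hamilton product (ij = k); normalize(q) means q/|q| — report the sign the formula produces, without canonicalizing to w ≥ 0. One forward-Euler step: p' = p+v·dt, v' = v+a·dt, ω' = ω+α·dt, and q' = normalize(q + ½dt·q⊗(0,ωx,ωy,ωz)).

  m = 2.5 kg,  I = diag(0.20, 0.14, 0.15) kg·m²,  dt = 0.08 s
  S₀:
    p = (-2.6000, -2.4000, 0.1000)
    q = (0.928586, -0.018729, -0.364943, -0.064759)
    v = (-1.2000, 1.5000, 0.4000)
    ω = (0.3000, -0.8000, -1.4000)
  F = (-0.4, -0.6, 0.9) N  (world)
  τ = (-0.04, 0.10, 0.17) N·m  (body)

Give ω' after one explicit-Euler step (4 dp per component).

ω' = (0.2795, -0.7309, -1.3170)

angular accel α = (-0.2560, 0.8643, 1.0373)
ω' = ω + α·dt = (0.2795, -0.7309, -1.3170)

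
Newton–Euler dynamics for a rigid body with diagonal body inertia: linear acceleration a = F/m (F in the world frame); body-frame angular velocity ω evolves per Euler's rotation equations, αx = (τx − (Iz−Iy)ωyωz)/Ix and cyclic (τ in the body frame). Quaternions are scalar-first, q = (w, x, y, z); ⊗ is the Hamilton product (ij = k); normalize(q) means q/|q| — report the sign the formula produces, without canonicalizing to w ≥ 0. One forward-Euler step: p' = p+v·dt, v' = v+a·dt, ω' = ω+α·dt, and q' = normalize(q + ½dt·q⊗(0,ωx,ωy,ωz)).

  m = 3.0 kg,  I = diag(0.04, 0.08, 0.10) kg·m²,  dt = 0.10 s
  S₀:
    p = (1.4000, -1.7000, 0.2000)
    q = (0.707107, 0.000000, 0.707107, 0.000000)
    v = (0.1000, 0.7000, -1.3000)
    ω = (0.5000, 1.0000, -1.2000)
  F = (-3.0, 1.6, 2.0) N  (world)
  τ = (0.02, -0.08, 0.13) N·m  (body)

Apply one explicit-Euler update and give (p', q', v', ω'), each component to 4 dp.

ω×(Iω) gyroscopic = (-0.0240, 0.0360, 0.0200)
angular accel α = (1.1000, -1.4500, 1.1000)
ω + α·dt = (0.6100, 0.8550, -1.0900)
q⊗(0,ω) = (-0.7071070, -0.4949749, 0.7071070, -1.2020819)
q + ½dt·q⊗(0,ω), renormalized = (0.6695, -0.0247, 0.7400, -0.0599)
new position p' = (1.4100, -1.6300, 0.0700)
v' = v + a·dt = (0.0000, 0.7533, -1.2333)

p' = (1.4100, -1.6300, 0.0700)
q' = (0.6695, -0.0247, 0.7400, -0.0599)
v' = (0.0000, 0.7533, -1.2333)
ω' = (0.6100, 0.8550, -1.0900)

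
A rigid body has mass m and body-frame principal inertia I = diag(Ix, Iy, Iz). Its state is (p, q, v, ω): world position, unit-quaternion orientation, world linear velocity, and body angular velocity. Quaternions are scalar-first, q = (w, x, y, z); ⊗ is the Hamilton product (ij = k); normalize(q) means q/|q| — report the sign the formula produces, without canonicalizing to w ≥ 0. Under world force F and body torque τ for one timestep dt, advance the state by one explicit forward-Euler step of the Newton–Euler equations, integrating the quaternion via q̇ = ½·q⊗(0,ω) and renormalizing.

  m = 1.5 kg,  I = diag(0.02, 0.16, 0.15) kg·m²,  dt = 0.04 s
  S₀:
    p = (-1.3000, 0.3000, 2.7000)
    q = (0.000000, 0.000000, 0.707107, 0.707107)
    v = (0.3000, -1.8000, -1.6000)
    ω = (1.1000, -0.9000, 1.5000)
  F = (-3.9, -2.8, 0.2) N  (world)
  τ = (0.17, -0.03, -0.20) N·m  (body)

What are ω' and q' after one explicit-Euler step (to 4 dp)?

ω' = (1.4130, -0.8539, 1.4836)
q' = (-0.0085, 0.0339, 0.7220, 0.6910)

α = I⁻¹(τ − ω×Iω) = (7.8250, 1.1531, -0.4093)
ω' = ω + α·dt = (1.4130, -0.8539, 1.4836)
Hamilton product q⊗(0,ω) = (-0.4242642, 1.6970568, 0.7778177, -0.7778177)
q + ½dt·q⊗(0,ω), renormalized = (-0.0085, 0.0339, 0.7220, 0.6910)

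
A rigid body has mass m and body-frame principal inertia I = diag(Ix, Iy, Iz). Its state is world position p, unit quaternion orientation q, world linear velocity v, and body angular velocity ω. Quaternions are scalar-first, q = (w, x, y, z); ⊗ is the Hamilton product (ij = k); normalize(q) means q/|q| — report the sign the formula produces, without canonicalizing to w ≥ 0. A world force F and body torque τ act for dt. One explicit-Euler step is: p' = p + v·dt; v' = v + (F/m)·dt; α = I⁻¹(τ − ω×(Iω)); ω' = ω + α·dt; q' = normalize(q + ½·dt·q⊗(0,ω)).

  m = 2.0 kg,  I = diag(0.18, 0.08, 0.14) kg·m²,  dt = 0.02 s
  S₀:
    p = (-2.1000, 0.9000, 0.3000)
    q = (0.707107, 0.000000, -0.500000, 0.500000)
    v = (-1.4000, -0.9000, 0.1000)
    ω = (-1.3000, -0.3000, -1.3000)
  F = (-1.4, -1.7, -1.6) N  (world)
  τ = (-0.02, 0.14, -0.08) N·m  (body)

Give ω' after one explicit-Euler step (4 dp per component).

angular accel α = (-0.2411, 0.9050, -0.2929)
ω + α·dt = (-1.3048, -0.2819, -1.3059)

ω' = (-1.3048, -0.2819, -1.3059)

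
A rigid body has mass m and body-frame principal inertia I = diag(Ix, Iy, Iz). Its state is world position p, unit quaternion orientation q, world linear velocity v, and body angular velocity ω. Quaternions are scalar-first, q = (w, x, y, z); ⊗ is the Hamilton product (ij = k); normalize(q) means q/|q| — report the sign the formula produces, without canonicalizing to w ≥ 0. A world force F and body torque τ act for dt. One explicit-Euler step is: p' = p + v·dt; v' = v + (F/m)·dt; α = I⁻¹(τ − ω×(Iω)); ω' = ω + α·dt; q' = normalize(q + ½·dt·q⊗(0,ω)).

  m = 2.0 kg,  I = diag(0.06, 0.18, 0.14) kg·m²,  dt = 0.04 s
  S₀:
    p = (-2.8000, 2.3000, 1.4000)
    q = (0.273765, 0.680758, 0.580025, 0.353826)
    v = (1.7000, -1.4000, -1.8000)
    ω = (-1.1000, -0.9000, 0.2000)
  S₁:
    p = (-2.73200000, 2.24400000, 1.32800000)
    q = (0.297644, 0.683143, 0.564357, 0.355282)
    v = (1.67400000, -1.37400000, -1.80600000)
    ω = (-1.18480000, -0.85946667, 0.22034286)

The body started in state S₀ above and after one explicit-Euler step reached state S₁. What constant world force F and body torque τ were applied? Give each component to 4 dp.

v₁ − v₀ = (-0.02600000, 0.02600000, -0.00600000)
F = m·Δv/dt = (-1.3000, 1.3000, -0.3000)
Δω = ω₁−ω₀ = (-0.08480000, 0.04053333, 0.02034286)
ω₀×(Iω₀) = (0.0072, 0.0176, 0.1188)
applied torque τ = (-0.1200, 0.2000, 0.1900)

F = (-1.3000, 1.3000, -0.3000)
τ = (-0.1200, 0.2000, 0.1900)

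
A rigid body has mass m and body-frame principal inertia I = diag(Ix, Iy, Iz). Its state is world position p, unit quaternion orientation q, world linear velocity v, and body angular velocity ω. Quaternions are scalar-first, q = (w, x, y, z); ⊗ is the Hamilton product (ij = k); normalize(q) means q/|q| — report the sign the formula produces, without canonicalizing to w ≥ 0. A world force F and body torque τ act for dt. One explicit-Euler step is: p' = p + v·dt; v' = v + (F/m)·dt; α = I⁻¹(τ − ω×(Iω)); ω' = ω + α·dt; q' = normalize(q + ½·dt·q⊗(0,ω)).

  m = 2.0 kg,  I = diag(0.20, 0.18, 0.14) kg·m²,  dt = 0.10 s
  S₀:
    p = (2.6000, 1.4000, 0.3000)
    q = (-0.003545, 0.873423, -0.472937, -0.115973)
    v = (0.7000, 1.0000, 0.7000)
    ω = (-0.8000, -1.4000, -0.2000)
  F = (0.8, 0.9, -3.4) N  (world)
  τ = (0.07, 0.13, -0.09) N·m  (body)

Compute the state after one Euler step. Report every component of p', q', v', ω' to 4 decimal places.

p' = p + v·dt = (2.6700, 1.5000, 0.3700)
v' = v + a·dt = (0.7400, 1.0450, 0.5300)
precession coupling ω×(Iω) = (-0.0112, 0.0096, -0.0224)
(τ − ω×Iω)/I = (0.4060, 0.6689, -0.4829)
new body rate ω' = (-0.7594, -1.3331, -0.2483)
2q̇ = q⊗(0,ω) = (0.0134320, -0.0649388, 0.2724260, -1.6004328)
updated quaternion q' = (-0.0029, 0.8673, -0.4578, -0.1954)

p' = (2.6700, 1.5000, 0.3700)
q' = (-0.0029, 0.8673, -0.4578, -0.1954)
v' = (0.7400, 1.0450, 0.5300)
ω' = (-0.7594, -1.3331, -0.2483)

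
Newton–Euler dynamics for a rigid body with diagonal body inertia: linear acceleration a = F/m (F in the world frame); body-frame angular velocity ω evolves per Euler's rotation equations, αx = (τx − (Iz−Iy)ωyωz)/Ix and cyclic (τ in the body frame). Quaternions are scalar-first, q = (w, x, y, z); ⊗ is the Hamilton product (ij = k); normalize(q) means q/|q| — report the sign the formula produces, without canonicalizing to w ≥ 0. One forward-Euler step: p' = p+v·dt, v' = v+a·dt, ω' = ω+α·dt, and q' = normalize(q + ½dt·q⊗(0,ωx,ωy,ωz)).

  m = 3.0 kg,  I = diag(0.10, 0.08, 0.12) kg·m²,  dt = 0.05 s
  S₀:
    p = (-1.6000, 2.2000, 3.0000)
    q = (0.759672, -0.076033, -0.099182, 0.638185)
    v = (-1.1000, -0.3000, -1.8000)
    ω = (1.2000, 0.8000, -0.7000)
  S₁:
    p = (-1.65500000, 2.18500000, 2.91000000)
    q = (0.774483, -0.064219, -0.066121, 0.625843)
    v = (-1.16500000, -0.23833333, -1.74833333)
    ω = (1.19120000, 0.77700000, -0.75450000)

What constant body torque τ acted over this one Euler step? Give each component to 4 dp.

τ = (-0.0400, -0.0200, -0.1500)

Δω = ω₁−ω₀ = (-0.00880000, -0.02300000, -0.05450000)
I·α + gyro = (-0.0400, -0.0200, -0.1500)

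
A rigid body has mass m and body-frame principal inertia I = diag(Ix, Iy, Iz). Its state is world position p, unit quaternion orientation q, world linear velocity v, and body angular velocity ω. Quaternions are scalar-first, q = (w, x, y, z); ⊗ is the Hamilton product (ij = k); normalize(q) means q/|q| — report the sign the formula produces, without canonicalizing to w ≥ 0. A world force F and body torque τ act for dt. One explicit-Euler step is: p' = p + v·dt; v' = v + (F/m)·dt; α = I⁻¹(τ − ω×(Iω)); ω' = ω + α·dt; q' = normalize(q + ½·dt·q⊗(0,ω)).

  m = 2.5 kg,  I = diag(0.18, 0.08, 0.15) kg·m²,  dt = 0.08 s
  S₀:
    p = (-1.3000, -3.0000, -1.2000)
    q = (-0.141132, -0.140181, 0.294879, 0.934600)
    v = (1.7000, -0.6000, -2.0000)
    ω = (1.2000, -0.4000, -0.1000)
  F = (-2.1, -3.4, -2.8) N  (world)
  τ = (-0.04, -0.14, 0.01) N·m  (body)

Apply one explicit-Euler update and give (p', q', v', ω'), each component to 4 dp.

p' = (-1.1640, -3.0480, -1.3600)
q' = (-0.1258, -0.1330, 0.3410, 0.9221)
v' = (1.6328, -0.7088, -2.0896)
ω' = (1.1810, -0.5364, -0.1203)

p + v·dt = (-1.1640, -3.0480, -1.3600)
v + (F/m)dt = (1.6328, -0.7088, -2.0896)
α = I⁻¹(τ − ω×Iω) = (-0.2378, -1.7050, -0.2533)
ω' = ω + α·dt = (1.1810, -0.5364, -0.1203)
q⊗(0,ω) = (0.3796288, 0.1749937, 1.1639547, -0.2836692)
q' = normalize(q + ½dt·q⊗(0,ω)) = (-0.1258, -0.1330, 0.3410, 0.9221)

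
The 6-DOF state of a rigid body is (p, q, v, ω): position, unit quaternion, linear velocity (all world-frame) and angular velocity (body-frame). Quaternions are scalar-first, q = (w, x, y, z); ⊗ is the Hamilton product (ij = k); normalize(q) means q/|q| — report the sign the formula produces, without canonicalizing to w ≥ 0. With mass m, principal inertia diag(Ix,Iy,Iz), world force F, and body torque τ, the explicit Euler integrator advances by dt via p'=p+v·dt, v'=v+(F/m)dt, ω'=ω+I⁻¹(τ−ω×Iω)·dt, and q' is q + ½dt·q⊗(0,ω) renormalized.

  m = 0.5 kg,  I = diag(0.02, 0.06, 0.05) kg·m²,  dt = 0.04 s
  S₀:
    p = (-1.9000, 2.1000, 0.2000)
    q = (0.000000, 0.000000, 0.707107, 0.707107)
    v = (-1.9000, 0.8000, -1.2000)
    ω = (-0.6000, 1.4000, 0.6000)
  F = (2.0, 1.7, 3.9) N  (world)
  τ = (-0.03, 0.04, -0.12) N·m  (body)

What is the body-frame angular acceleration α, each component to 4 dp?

α = (-1.0800, 0.4867, -1.7280)

gyro term ω×Iω = (-0.0084, 0.0108, -0.0336)
angular accel α = (-1.0800, 0.4867, -1.7280)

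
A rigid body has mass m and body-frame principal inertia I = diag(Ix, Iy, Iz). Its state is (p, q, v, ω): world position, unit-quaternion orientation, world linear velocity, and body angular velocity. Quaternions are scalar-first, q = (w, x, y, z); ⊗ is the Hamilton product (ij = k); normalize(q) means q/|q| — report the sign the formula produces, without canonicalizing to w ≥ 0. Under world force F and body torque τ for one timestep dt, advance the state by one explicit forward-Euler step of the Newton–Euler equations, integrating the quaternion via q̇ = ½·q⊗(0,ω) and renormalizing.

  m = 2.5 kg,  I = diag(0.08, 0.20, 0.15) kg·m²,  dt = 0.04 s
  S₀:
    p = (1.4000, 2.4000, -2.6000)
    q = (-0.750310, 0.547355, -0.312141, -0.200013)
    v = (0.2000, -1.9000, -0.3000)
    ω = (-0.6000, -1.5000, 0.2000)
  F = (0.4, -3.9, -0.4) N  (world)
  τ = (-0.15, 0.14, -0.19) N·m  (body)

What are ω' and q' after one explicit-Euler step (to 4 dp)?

gyro term ω×Iω = (0.0150, 0.0084, 0.1080)
angular accel α = (-2.0625, 0.6580, -1.9867)
ω + α·dt = (-0.6825, -1.4737, 0.1205)
Hamilton product q⊗(0,ω) = (-0.0997959, 0.0877383, 1.1360018, -1.1583791)
q' = normalize(q + ½dt·q⊗(0,ω)) = (-0.7519, 0.5488, -0.2893, -0.2231)

ω' = (-0.6825, -1.4737, 0.1205)
q' = (-0.7519, 0.5488, -0.2893, -0.2231)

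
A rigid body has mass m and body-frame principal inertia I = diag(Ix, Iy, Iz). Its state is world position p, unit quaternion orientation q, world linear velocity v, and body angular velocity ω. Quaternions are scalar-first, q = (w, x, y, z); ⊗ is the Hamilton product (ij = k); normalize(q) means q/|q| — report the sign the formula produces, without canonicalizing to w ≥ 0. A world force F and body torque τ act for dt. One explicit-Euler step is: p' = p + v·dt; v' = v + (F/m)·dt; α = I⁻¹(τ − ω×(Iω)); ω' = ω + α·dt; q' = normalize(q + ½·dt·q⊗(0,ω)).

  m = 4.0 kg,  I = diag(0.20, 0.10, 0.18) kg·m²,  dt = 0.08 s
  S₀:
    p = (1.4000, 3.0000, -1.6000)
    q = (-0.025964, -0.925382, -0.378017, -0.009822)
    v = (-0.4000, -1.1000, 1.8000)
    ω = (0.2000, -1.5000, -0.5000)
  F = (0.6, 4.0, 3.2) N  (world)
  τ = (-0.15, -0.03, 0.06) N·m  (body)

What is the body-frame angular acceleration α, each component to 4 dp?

ω×(Iω) gyroscopic = (0.0600, -0.0020, 0.0300)
(τ − ω×Iω)/I = (-1.0500, -0.2800, 0.1667)

α = (-1.0500, -0.2800, 0.1667)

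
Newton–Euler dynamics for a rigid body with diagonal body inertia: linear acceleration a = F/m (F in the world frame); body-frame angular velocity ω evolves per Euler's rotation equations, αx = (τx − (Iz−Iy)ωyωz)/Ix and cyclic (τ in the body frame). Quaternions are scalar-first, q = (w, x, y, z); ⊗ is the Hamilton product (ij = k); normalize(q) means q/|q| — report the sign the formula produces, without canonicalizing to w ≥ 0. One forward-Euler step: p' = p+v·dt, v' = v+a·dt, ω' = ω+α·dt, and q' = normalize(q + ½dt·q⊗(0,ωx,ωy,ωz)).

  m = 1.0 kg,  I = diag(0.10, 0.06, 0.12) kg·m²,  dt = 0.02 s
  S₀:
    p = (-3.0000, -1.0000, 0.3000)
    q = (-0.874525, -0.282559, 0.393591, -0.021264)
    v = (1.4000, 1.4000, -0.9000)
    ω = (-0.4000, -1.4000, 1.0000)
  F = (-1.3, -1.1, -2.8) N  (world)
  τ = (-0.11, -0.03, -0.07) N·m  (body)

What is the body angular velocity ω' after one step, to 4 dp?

ω×(Iω) gyroscopic = (-0.0840, 0.0080, -0.0224)
angular accel α = (-0.2600, -0.6333, -0.3967)
ω' = ω + α·dt = (-0.4052, -1.4127, 0.9921)

ω' = (-0.4052, -1.4127, 0.9921)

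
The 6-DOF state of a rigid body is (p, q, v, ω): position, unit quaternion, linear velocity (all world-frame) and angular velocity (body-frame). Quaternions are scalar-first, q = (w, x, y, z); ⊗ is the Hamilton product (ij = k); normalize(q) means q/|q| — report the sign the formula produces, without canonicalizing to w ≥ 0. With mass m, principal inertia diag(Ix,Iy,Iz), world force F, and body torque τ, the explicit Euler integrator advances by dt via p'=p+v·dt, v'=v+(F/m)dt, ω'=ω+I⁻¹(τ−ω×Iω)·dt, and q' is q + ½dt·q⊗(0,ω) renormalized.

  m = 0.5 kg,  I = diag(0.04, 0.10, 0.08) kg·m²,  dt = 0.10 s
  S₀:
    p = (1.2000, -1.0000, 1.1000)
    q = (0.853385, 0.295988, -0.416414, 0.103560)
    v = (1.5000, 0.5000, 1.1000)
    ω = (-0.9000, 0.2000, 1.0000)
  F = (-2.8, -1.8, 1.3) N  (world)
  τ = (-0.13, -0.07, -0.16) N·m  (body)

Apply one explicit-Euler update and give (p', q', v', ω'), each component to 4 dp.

p' = (1.3500, -0.9500, 1.2100)
q' = (0.8637, 0.2352, -0.4264, 0.1301)
v' = (0.9400, 0.1400, 1.3600)
ω' = (-1.2150, 0.0940, 0.8135)

a = (-5.6000, -3.6000, 2.6000)
new position p' = (1.3500, -0.9500, 1.2100)
new velocity v' = (0.9400, 0.1400, 1.3600)
ω×(Iω) gyroscopic = (-0.0040, 0.0360, -0.0108)
α = I⁻¹(τ − ω×Iω) = (-3.1500, -1.0600, -1.8650)
ω' = ω + α·dt = (-1.2150, 0.0940, 0.8135)
2q̇ = q⊗(0,ω) = (0.2461120, -1.2051725, -0.2185150, 0.5378100)
updated quaternion q' = (0.8637, 0.2352, -0.4264, 0.1301)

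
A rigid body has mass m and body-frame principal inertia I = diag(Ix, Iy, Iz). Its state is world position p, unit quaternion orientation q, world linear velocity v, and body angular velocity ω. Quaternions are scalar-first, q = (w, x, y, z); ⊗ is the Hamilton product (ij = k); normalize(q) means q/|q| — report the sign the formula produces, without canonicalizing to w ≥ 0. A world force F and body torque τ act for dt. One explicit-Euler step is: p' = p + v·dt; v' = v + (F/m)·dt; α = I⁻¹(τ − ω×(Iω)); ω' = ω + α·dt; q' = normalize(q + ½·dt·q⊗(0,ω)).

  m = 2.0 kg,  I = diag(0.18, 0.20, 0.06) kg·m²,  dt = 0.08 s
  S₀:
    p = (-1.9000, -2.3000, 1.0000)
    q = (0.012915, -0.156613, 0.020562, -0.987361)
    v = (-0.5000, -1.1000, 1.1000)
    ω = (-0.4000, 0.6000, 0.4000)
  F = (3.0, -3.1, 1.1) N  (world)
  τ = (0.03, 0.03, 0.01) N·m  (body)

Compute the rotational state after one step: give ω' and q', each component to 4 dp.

ω×(Iω) gyroscopic = (-0.0336, -0.0192, -0.0048)
α = I⁻¹(τ − ω×Iω) = (0.3533, 0.2460, 0.2467)
ω' = ω + α·dt = (-0.3717, 0.6197, 0.4197)
q⊗(0,ω) = (0.3199620, 0.5954754, 0.4653386, -0.0805770)
updated quaternion q' = (0.0257, -0.1327, 0.0392, -0.9900)

ω' = (-0.3717, 0.6197, 0.4197)
q' = (0.0257, -0.1327, 0.0392, -0.9900)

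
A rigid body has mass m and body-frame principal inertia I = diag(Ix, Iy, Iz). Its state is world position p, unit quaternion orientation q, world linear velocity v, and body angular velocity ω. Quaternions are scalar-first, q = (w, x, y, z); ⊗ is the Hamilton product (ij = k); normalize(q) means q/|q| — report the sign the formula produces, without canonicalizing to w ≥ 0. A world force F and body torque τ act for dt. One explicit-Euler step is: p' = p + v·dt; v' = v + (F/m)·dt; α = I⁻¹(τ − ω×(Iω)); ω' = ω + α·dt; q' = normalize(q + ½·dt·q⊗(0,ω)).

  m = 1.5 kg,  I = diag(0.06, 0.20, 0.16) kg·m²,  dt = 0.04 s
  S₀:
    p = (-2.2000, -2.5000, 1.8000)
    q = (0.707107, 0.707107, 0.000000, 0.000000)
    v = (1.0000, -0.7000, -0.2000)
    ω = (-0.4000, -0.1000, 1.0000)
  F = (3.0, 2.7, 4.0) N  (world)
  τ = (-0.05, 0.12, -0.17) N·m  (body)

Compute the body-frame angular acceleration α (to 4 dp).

α = (-0.9000, 0.4000, -1.0975)

gyro term ω×Iω = (0.0040, 0.0400, 0.0056)
α = I⁻¹(τ − ω×Iω) = (-0.9000, 0.4000, -1.0975)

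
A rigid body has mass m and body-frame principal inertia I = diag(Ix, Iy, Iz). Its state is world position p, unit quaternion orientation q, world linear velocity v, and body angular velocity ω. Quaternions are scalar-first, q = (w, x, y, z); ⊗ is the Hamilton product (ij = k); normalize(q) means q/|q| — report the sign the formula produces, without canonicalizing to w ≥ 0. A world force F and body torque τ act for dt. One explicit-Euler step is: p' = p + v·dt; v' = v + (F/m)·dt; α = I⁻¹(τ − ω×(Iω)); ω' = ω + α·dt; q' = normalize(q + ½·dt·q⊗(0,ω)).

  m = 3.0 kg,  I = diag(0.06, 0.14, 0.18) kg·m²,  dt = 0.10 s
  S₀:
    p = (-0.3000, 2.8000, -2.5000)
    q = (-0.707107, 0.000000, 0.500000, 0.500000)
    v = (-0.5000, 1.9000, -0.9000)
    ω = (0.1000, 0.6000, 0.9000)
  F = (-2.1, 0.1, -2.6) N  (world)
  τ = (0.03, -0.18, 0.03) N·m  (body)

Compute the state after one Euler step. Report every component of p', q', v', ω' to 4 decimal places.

p' = (-0.3500, 2.9900, -2.5900)
q' = (-0.7435, 0.0040, 0.4806, 0.4650)
v' = (-0.5700, 1.9033, -0.9867)
ω' = (0.1140, 0.4791, 0.9140)

p' = p + v·dt = (-0.3500, 2.9900, -2.5900)
v + (F/m)dt = (-0.5700, 1.9033, -0.9867)
(τ − ω×Iω)/I = (0.1400, -1.2086, 0.1400)
ω' = ω + α·dt = (0.1140, 0.4791, 0.9140)
2q̇ = q⊗(0,ω) = (-0.7500000, 0.0792893, -0.3742642, -0.6863963)
q + ½dt·q⊗(0,ω), renormalized = (-0.7435, 0.0040, 0.4806, 0.4650)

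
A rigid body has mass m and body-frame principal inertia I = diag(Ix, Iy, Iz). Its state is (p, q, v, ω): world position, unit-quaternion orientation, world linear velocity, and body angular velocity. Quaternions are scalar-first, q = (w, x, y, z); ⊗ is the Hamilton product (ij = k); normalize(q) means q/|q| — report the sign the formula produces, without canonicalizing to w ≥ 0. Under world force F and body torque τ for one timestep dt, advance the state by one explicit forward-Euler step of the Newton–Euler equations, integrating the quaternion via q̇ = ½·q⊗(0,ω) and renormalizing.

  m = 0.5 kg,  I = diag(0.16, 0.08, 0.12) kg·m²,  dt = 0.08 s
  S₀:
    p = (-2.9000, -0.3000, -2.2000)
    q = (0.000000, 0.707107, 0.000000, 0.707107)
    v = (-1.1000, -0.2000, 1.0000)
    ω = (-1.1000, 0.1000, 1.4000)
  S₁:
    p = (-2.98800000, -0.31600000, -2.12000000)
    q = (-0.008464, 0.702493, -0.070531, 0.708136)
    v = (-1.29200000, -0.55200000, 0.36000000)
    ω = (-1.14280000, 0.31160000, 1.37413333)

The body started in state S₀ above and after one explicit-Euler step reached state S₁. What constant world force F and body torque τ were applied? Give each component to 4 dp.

ω₁ − ω₀ = (-0.04280000, 0.21160000, -0.02586667)
ω₀×(Iω₀) = (0.0056, -0.0616, 0.0088)
I·α + gyro = (-0.0800, 0.1500, -0.0300)
velocity change Δv = (-0.19200000, -0.35200000, -0.64000000)
F = m·Δv/dt = (-1.2000, -2.2000, -4.0000)

F = (-1.2000, -2.2000, -4.0000)
τ = (-0.0800, 0.1500, -0.0300)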